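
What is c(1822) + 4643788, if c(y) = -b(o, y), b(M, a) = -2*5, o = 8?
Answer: 4643798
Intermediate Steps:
b(M, a) = -10
c(y) = 10 (c(y) = -1*(-10) = 10)
c(1822) + 4643788 = 10 + 4643788 = 4643798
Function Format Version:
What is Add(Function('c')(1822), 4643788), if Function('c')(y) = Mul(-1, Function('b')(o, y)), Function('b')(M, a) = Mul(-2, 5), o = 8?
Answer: 4643798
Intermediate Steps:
Function('b')(M, a) = -10
Function('c')(y) = 10 (Function('c')(y) = Mul(-1, -10) = 10)
Add(Function('c')(1822), 4643788) = Add(10, 4643788) = 4643798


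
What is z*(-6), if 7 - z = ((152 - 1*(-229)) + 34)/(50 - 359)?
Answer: -5156/103 ≈ -50.058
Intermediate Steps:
z = 2578/309 (z = 7 - ((152 - 1*(-229)) + 34)/(50 - 359) = 7 - ((152 + 229) + 34)/(-309) = 7 - (381 + 34)*(-1)/309 = 7 - 415*(-1)/309 = 7 - 1*(-415/309) = 7 + 415/309 = 2578/309 ≈ 8.3430)
z*(-6) = (2578/309)*(-6) = -5156/103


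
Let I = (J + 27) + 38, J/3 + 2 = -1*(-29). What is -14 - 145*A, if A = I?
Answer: -21184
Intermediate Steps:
J = 81 (J = -6 + 3*(-1*(-29)) = -6 + 3*29 = -6 + 87 = 81)
I = 146 (I = (81 + 27) + 38 = 108 + 38 = 146)
A = 146
-14 - 145*A = -14 - 145*146 = -14 - 21170 = -21184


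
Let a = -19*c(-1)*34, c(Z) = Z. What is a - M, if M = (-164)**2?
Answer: -26250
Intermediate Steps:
M = 26896
a = 646 (a = -19*(-1)*34 = 19*34 = 646)
a - M = 646 - 1*26896 = 646 - 26896 = -26250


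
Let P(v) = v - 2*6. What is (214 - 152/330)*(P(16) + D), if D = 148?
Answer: 5355568/165 ≈ 32458.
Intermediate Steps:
P(v) = -12 + v (P(v) = v - 12 = -12 + v)
(214 - 152/330)*(P(16) + D) = (214 - 152/330)*((-12 + 16) + 148) = (214 - 152*1/330)*(4 + 148) = (214 - 76/165)*152 = (35234/165)*152 = 5355568/165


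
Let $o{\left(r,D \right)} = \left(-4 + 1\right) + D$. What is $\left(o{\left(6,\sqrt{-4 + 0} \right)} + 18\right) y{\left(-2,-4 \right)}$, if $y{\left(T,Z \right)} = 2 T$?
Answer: $-60 - 8 i \approx -60.0 - 8.0 i$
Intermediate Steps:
$o{\left(r,D \right)} = -3 + D$
$\left(o{\left(6,\sqrt{-4 + 0} \right)} + 18\right) y{\left(-2,-4 \right)} = \left(\left(-3 + \sqrt{-4 + 0}\right) + 18\right) 2 \left(-2\right) = \left(\left(-3 + \sqrt{-4}\right) + 18\right) \left(-4\right) = \left(\left(-3 + 2 i\right) + 18\right) \left(-4\right) = \left(15 + 2 i\right) \left(-4\right) = -60 - 8 i$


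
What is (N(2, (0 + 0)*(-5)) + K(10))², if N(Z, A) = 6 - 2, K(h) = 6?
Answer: 100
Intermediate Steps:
N(Z, A) = 4
(N(2, (0 + 0)*(-5)) + K(10))² = (4 + 6)² = 10² = 100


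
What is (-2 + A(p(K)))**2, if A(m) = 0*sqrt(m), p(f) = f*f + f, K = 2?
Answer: 4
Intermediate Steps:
p(f) = f + f**2 (p(f) = f**2 + f = f + f**2)
A(m) = 0
(-2 + A(p(K)))**2 = (-2 + 0)**2 = (-2)**2 = 4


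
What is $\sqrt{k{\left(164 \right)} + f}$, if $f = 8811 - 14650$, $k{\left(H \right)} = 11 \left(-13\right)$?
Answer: $i \sqrt{5982} \approx 77.343 i$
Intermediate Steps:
$k{\left(H \right)} = -143$
$f = -5839$
$\sqrt{k{\left(164 \right)} + f} = \sqrt{-143 - 5839} = \sqrt{-5982} = i \sqrt{5982}$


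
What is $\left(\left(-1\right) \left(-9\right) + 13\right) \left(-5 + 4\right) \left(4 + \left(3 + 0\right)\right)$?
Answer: $-154$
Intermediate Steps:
$\left(\left(-1\right) \left(-9\right) + 13\right) \left(-5 + 4\right) \left(4 + \left(3 + 0\right)\right) = \left(9 + 13\right) \left(- (4 + 3)\right) = 22 \left(\left(-1\right) 7\right) = 22 \left(-7\right) = -154$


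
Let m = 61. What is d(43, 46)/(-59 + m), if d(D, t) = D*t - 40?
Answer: 969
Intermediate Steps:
d(D, t) = -40 + D*t
d(43, 46)/(-59 + m) = (-40 + 43*46)/(-59 + 61) = (-40 + 1978)/2 = 1938*(½) = 969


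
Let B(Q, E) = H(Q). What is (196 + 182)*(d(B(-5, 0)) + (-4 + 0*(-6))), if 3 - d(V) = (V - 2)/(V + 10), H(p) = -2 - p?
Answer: -5292/13 ≈ -407.08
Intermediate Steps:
B(Q, E) = -2 - Q
d(V) = 3 - (-2 + V)/(10 + V) (d(V) = 3 - (V - 2)/(V + 10) = 3 - (-2 + V)/(10 + V))
(196 + 182)*(d(B(-5, 0)) + (-4 + 0*(-6))) = (196 + 182)*(2*(16 + (-2 - 1*(-5)))/(10 + (-2 - 1*(-5))) + (-4 + 0*(-6))) = 378*(2*(16 + (-2 + 5))/(10 + (-2 + 5)) + (-4 + 0)) = 378*(2*(16 + 3)/(10 + 3) - 4) = 378*(2*19/13 - 4) = 378*(2*(1/13)*19 - 4) = 378*(38/13 - 4) = 378*(-14/13) = -5292/13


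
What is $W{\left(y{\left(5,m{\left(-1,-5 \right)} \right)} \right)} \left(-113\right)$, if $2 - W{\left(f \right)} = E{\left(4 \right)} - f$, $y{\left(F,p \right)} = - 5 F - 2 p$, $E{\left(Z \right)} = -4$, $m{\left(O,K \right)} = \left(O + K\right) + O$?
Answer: $565$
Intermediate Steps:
$m{\left(O,K \right)} = K + 2 O$ ($m{\left(O,K \right)} = \left(K + O\right) + O = K + 2 O$)
$W{\left(f \right)} = 6 + f$ ($W{\left(f \right)} = 2 - \left(-4 - f\right) = 2 + \left(4 + f\right) = 6 + f$)
$W{\left(y{\left(5,m{\left(-1,-5 \right)} \right)} \right)} \left(-113\right) = \left(6 - \left(25 + 2 \left(-5 + 2 \left(-1\right)\right)\right)\right) \left(-113\right) = \left(6 - \left(25 + 2 \left(-5 - 2\right)\right)\right) \left(-113\right) = \left(6 - 11\right) \left(-113\right) = \left(-5\right) \left(-113\right) = 565$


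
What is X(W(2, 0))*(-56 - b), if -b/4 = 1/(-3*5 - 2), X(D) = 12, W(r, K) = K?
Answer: -11472/17 ≈ -674.82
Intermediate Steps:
b = 4/17 (b = -4/(-3*5 - 2) = -4/(-15 - 2) = -4/(-17) = -4*(-1/17) = 4/17 ≈ 0.23529)
X(W(2, 0))*(-56 - b) = 12*(-56 - 1*4/17) = 12*(-56 - 4/17) = 12*(-956/17) = -11472/17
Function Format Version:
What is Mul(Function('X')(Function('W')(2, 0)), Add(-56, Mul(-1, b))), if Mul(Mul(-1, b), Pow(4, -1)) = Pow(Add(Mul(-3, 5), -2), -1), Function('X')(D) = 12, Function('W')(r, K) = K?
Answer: Rational(-11472, 17) ≈ -674.82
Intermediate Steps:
b = Rational(4, 17) (b = Mul(-4, Pow(Add(Mul(-3, 5), -2), -1)) = Mul(-4, Pow(Add(-15, -2), -1)) = Mul(-4, Pow(-17, -1)) = Mul(-4, Rational(-1, 17)) = Rational(4, 17) ≈ 0.23529)
Mul(Function('X')(Function('W')(2, 0)), Add(-56, Mul(-1, b))) = Mul(12, Add(-56, Mul(-1, Rational(4, 17)))) = Mul(12, Add(-56, Rational(-4, 17))) = Mul(12, Rational(-956, 17)) = Rational(-11472, 17)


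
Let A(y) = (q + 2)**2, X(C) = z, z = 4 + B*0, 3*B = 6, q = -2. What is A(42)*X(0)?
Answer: 0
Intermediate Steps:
B = 2 (B = (1/3)*6 = 2)
z = 4 (z = 4 + 2*0 = 4 + 0 = 4)
X(C) = 4
A(y) = 0 (A(y) = (-2 + 2)**2 = 0**2 = 0)
A(42)*X(0) = 0*4 = 0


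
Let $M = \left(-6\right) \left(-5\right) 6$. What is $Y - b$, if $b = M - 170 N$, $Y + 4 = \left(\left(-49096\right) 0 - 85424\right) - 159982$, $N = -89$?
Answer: $-260720$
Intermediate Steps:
$M = 180$ ($M = 30 \cdot 6 = 180$)
$Y = -245410$ ($Y = -4 - 245406 = -245410$)
$b = 15310$ ($b = 180 - -15130 = 180 + 15130 = 15310$)
$Y - b = -245410 - 15310 = -260720$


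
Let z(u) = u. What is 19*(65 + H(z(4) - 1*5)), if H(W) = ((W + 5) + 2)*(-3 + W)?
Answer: 779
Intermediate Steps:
H(W) = (-3 + W)*(7 + W) (H(W) = ((5 + W) + 2)*(-3 + W) = (7 + W)*(-3 + W) = (-3 + W)*(7 + W))
19*(65 + H(z(4) - 1*5)) = 19*(65 + (-21 + (4 - 1*5)**2 + 4*(4 - 1*5))) = 19*(65 + (-21 + (4 - 5)**2 + 4*(4 - 5))) = 19*(65 + (-21 + (-1)**2 + 4*(-1))) = 19*(65 + (-21 + 1 - 4)) = 19*(65 - 24) = 19*41 = 779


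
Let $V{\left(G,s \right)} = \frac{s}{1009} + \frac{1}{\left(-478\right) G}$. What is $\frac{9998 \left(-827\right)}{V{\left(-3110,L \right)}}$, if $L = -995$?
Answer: $\frac{12402181816850120}{1479146091} \approx 8.3847 \cdot 10^{6}$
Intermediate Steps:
$V{\left(G,s \right)} = - \frac{1}{478 G} + \frac{s}{1009}$ ($V{\left(G,s \right)} = s \frac{1}{1009} - \frac{1}{478 G} = \frac{s}{1009} - \frac{1}{478 G} = - \frac{1}{478 G} + \frac{s}{1009}$)
$\frac{9998 \left(-827\right)}{V{\left(-3110,L \right)}} = \frac{9998 \left(-827\right)}{- \frac{1}{478 \left(-3110\right)} + \frac{1}{1009} \left(-995\right)} = - \frac{8268346}{\left(- \frac{1}{478}\right) \left(- \frac{1}{3110}\right) - \frac{995}{1009}} = - \frac{8268346}{\frac{1}{1486580} - \frac{995}{1009}} = - \frac{8268346}{- \frac{1479146091}{1499959220}} = \left(-8268346\right) \left(- \frac{1499959220}{1479146091}\right) = \frac{12402181816850120}{1479146091}$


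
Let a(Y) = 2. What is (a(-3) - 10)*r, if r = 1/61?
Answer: -8/61 ≈ -0.13115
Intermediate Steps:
r = 1/61 ≈ 0.016393
(a(-3) - 10)*r = (2 - 10)*(1/61) = -8*1/61 = -8/61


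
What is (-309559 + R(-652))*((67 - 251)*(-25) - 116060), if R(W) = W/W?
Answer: 34503334680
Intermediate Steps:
R(W) = 1
(-309559 + R(-652))*((67 - 251)*(-25) - 116060) = (-309559 + 1)*((67 - 251)*(-25) - 116060) = -309558*(-184*(-25) - 116060) = -309558*(4600 - 116060) = -309558*(-111460) = 34503334680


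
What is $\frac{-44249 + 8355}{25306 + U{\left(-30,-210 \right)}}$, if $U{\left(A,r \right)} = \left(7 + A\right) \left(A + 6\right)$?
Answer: $- \frac{17947}{12929} \approx -1.3881$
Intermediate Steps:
$U{\left(A,r \right)} = \left(6 + A\right) \left(7 + A\right)$ ($U{\left(A,r \right)} = \left(7 + A\right) \left(6 + A\right) = \left(6 + A\right) \left(7 + A\right)$)
$\frac{-44249 + 8355}{25306 + U{\left(-30,-210 \right)}} = \frac{-44249 + 8355}{25306 + \left(42 + \left(-30\right)^{2} + 13 \left(-30\right)\right)} = - \frac{35894}{25306 + \left(42 + 900 - 390\right)} = - \frac{35894}{25306 + 552} = - \frac{35894}{25858} = \left(-35894\right) \frac{1}{25858} = - \frac{17947}{12929}$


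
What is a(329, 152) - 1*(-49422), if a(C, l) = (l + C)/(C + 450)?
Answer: 38500219/779 ≈ 49423.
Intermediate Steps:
a(C, l) = (C + l)/(450 + C)
a(329, 152) - 1*(-49422) = (329 + 152)/(450 + 329) - 1*(-49422) = 481/779 + 49422 = 38500219/779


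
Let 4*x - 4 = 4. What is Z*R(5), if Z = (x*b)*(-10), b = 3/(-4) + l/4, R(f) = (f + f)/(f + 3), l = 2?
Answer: 25/4 ≈ 6.2500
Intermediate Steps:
x = 2 (x = 1 + (¼)*4 = 1 + 1 = 2)
R(f) = 2*f/(3 + f) (R(f) = (2*f)/(3 + f) = 2*f/(3 + f))
b = -¼ (b = 3/(-4) + 2/4 = 3*(-¼) + 2*(¼) = -¾ + ½ = -¼ ≈ -0.25000)
Z = 5 (Z = (2*(-¼))*(-10) = -½*(-10) = 5)
Z*R(5) = 5*(2*5/(3 + 5)) = 5*(2*5/8) = 5*(2*5*(⅛)) = 5*(5/4) = 25/4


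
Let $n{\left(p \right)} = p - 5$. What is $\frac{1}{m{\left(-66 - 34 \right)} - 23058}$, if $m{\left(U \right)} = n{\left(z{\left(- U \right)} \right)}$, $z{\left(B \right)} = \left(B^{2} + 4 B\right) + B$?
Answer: $- \frac{1}{12563} \approx -7.9599 \cdot 10^{-5}$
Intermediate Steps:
$z{\left(B \right)} = B^{2} + 5 B$
$n{\left(p \right)} = -5 + p$
$m{\left(U \right)} = -5 - U \left(5 - U\right)$ ($m{\left(U \right)} = -5 + - U \left(5 - U\right) = -5 - U \left(5 - U\right)$)
$\frac{1}{m{\left(-66 - 34 \right)} - 23058} = \frac{1}{\left(-5 + \left(-66 - 34\right) \left(-5 - 100\right)\right) - 23058} = \frac{1}{\left(-5 - 100 \left(-5 - 100\right)\right) - 23058} = \frac{1}{\left(-5 - -10500\right) - 23058} = \frac{1}{\left(-5 + 10500\right) - 23058} = \frac{1}{10495 - 23058} = \frac{1}{-12563} = - \frac{1}{12563}$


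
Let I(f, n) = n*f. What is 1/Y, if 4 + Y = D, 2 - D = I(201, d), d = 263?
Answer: -1/52865 ≈ -1.8916e-5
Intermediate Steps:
I(f, n) = f*n
D = -52861 (D = 2 - 201*263 = 2 - 1*52863 = 2 - 52863 = -52861)
Y = -52865 (Y = -4 - 52861 = -52865)
1/Y = 1/(-52865) = -1/52865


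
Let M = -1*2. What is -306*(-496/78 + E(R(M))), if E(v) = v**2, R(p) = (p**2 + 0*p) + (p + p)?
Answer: 25296/13 ≈ 1945.8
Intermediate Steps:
M = -2
R(p) = p**2 + 2*p (R(p) = (p**2 + 0) + 2*p = p**2 + 2*p)
-306*(-496/78 + E(R(M))) = -306*(-496/78 + (-2*(2 - 2))**2) = -306*(-496*1/78 + (-2*0)**2) = -306*(-248/39 + 0**2) = -306*(-248/39 + 0) = -306*(-248/39) = 25296/13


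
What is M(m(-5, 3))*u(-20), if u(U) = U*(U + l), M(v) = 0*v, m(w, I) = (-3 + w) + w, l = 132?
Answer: 0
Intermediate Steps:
m(w, I) = -3 + 2*w
M(v) = 0
u(U) = U*(132 + U) (u(U) = U*(U + 132) = U*(132 + U))
M(m(-5, 3))*u(-20) = 0*(-20*(132 - 20)) = 0*(-20*112) = 0*(-2240) = 0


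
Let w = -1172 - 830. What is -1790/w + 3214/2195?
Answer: 5181739/2197195 ≈ 2.3583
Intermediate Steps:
w = -2002
-1790/w + 3214/2195 = -1790/(-2002) + 3214/2195 = -1790*(-1/2002) + 3214*(1/2195) = 895/1001 + 3214/2195 = 5181739/2197195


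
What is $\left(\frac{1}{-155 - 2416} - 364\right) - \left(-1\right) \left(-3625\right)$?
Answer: $- \frac{10255720}{2571} \approx -3989.0$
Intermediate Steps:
$\left(\frac{1}{-155 - 2416} - 364\right) - \left(-1\right) \left(-3625\right) = \left(\frac{1}{-2571} - 364\right) - 3625 = \left(- \frac{1}{2571} - 364\right) - 3625 = - \frac{935845}{2571} - 3625 = - \frac{10255720}{2571}$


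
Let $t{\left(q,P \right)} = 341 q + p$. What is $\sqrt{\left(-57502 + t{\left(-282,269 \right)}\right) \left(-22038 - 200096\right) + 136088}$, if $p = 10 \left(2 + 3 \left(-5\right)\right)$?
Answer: $6 \sqrt{948972569} \approx 1.8483 \cdot 10^{5}$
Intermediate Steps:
$p = -130$ ($p = 10 \left(2 - 15\right) = 10 \left(-13\right) = -130$)
$t{\left(q,P \right)} = -130 + 341 q$ ($t{\left(q,P \right)} = 341 q - 130 = -130 + 341 q$)
$\sqrt{\left(-57502 + t{\left(-282,269 \right)}\right) \left(-22038 - 200096\right) + 136088} = \sqrt{\left(-57502 + \left(-130 + 341 \left(-282\right)\right)\right) \left(-22038 - 200096\right) + 136088} = \sqrt{\left(-57502 - 96292\right) \left(-222134\right) + 136088} = \sqrt{\left(-153794\right) \left(-222134\right) + 136088} = \sqrt{34162876396 + 136088} = \sqrt{34163012484} = 6 \sqrt{948972569}$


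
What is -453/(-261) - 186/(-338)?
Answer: 33610/14703 ≈ 2.2859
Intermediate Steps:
-453/(-261) - 186/(-338) = -453*(-1/261) - 186*(-1/338) = 151/87 + 93/169 = 33610/14703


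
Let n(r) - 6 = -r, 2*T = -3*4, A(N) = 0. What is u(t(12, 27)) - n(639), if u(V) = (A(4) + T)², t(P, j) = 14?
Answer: 669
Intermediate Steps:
T = -6 (T = (-3*4)/2 = (½)*(-12) = -6)
n(r) = 6 - r
u(V) = 36 (u(V) = (0 - 6)² = (-6)² = 36)
u(t(12, 27)) - n(639) = 36 - (6 - 1*639) = 36 - (6 - 639) = 36 - 1*(-633) = 36 + 633 = 669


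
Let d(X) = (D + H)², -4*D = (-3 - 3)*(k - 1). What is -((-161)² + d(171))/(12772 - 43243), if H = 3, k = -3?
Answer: 25930/30471 ≈ 0.85097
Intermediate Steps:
D = -6 (D = -(-3 - 3)*(-3 - 1)/4 = -(-3)*(-4)/2 = -¼*24 = -6)
d(X) = 9 (d(X) = (-6 + 3)² = (-3)² = 9)
-((-161)² + d(171))/(12772 - 43243) = -((-161)² + 9)/(12772 - 43243) = -(25921 + 9)/(-30471) = -25930*(-1)/30471 = -1*(-25930/30471) = 25930/30471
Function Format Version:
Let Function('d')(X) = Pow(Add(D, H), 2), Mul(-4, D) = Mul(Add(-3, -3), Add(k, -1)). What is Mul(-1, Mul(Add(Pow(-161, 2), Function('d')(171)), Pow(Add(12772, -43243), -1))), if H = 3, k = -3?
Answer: Rational(25930, 30471) ≈ 0.85097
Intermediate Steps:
D = -6 (D = Mul(Rational(-1, 4), Mul(Add(-3, -3), Add(-3, -1))) = Mul(Rational(-1, 4), Mul(-6, -4)) = Mul(Rational(-1, 4), 24) = -6)
Function('d')(X) = 9 (Function('d')(X) = Pow(Add(-6, 3), 2) = Pow(-3, 2) = 9)
Mul(-1, Mul(Add(Pow(-161, 2), Function('d')(171)), Pow(Add(12772, -43243), -1))) = Mul(-1, Mul(Add(Pow(-161, 2), 9), Pow(Add(12772, -43243), -1))) = Mul(-1, Mul(Add(25921, 9), Pow(-30471, -1))) = Mul(-1, Mul(25930, Rational(-1, 30471))) = Mul(-1, Rational(-25930, 30471)) = Rational(25930, 30471)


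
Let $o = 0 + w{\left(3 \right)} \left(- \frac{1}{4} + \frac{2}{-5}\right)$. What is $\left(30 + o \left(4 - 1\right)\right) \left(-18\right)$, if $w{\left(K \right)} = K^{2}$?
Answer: $- \frac{2241}{10} \approx -224.1$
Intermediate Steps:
$o = - \frac{117}{20}$ ($o = 0 + 3^{2} \left(- \frac{1}{4} + \frac{2}{-5}\right) = 0 + 9 \left(\left(-1\right) \frac{1}{4} + 2 \left(- \frac{1}{5}\right)\right) = 0 + 9 \left(- \frac{1}{4} - \frac{2}{5}\right) = 0 + 9 \left(- \frac{13}{20}\right) = 0 - \frac{117}{20} = - \frac{117}{20} \approx -5.85$)
$\left(30 + o \left(4 - 1\right)\right) \left(-18\right) = \left(30 - \frac{117 \left(4 - 1\right)}{20}\right) \left(-18\right) = \left(30 - \frac{351}{20}\right) \left(-18\right) = \frac{249}{20} \left(-18\right) = - \frac{2241}{10}$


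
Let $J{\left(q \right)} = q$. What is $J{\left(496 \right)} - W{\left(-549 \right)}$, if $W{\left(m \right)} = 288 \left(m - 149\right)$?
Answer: $201520$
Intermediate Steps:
$W{\left(m \right)} = -42912 + 288 m$ ($W{\left(m \right)} = 288 \left(-149 + m\right) = -42912 + 288 m$)
$J{\left(496 \right)} - W{\left(-549 \right)} = 496 - \left(-42912 + 288 \left(-549\right)\right) = 496 - \left(-42912 - 158112\right) = 496 - -201024 = 496 + 201024 = 201520$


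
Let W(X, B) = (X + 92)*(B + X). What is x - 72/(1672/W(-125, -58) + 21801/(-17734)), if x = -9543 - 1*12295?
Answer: -201806737126/9273181 ≈ -21762.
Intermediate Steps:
W(X, B) = (92 + X)*(B + X)
x = -21838 (x = -9543 - 12295 = -21838)
x - 72/(1672/W(-125, -58) + 21801/(-17734)) = -21838 - 72/(1672/((-125)**2 + 92*(-58) + 92*(-125) - 58*(-125)) + 21801/(-17734)) = -21838 - 72/(1672/(15625 - 5336 - 11500 + 7250) + 21801*(-1/17734)) = -21838 - 72/(1672/6039 - 21801/17734) = -21838 - 72/(1672*(1/6039) - 21801/17734) = -21838 - 72/(152/549 - 21801/17734) = -21838 - 72/(-9273181/9735966) = -21838 - 72*(-9735966)/9273181 = -21838 - 1*(-700989552/9273181) = -21838 + 700989552/9273181 = -201806737126/9273181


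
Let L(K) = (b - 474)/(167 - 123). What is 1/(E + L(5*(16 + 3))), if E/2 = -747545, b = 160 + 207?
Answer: -44/65784067 ≈ -6.6886e-7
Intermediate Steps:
b = 367
E = -1495090 (E = 2*(-747545) = -1495090)
L(K) = -107/44 (L(K) = (367 - 474)/(167 - 123) = -107/44)
1/(E + L(5*(16 + 3))) = 1/(-1495090 - 107/44) = 1/(-65784067/44) = -44/65784067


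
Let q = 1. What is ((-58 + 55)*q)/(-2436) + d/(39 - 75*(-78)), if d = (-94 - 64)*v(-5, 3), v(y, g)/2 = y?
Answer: 1288849/4781868 ≈ 0.26953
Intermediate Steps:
v(y, g) = 2*y
d = 1580 (d = (-94 - 64)*(2*(-5)) = -158*(-10) = 1580)
((-58 + 55)*q)/(-2436) + d/(39 - 75*(-78)) = ((-58 + 55)*1)/(-2436) + 1580/(39 - 75*(-78)) = -3*1*(-1/2436) + 1580/(39 + 5850) = -3*(-1/2436) + 1580/5889 = 1/812 + 1580*(1/5889) = 1/812 + 1580/5889 = 1288849/4781868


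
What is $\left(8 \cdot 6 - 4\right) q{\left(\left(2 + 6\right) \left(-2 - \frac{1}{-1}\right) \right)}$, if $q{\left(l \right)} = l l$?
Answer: $2816$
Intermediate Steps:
$q{\left(l \right)} = l^{2}$
$\left(8 \cdot 6 - 4\right) q{\left(\left(2 + 6\right) \left(-2 - \frac{1}{-1}\right) \right)} = \left(8 \cdot 6 - 4\right) \left(\left(2 + 6\right) \left(-2 - \frac{1}{-1}\right)\right)^{2} = \left(48 - 4\right) \left(8 \left(-2 - -1\right)\right)^{2} = 44 \left(8 \left(-2 + 1\right)\right)^{2} = 44 \left(8 \left(-1\right)\right)^{2} = 44 \left(-8\right)^{2} = 44 \cdot 64 = 2816$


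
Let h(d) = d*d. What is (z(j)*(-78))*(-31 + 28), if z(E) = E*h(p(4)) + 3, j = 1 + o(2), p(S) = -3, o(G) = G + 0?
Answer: 7020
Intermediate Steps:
o(G) = G
h(d) = d**2
j = 3 (j = 1 + 2 = 3)
z(E) = 3 + 9*E (z(E) = E*(-3)**2 + 3 = E*9 + 3 = 9*E + 3 = 3 + 9*E)
(z(j)*(-78))*(-31 + 28) = ((3 + 9*3)*(-78))*(-31 + 28) = ((3 + 27)*(-78))*(-3) = (30*(-78))*(-3) = -2340*(-3) = 7020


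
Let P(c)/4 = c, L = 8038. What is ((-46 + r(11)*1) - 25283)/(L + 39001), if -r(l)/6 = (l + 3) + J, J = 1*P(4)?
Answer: -25509/47039 ≈ -0.54229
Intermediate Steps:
P(c) = 4*c
J = 16 (J = 1*(4*4) = 1*16 = 16)
r(l) = -114 - 6*l (r(l) = -6*((l + 3) + 16) = -6*((3 + l) + 16) = -6*(19 + l) = -114 - 6*l)
((-46 + r(11)*1) - 25283)/(L + 39001) = ((-46 + (-114 - 6*11)*1) - 25283)/(8038 + 39001) = ((-46 + (-114 - 66)*1) - 25283)/47039 = ((-46 - 180*1) - 25283)*(1/47039) = ((-46 - 180) - 25283)*(1/47039) = (-226 - 25283)*(1/47039) = -25509*1/47039 = -25509/47039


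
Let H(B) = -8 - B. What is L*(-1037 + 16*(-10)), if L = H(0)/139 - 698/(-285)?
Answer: -1989582/695 ≈ -2862.7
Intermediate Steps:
L = 94742/39615 (L = (-8 - 1*0)/139 - 698/(-285) = (-8 + 0)*(1/139) - 698*(-1/285) = -8*1/139 + 698/285 = -8/139 + 698/285 = 94742/39615 ≈ 2.3916)
L*(-1037 + 16*(-10)) = 94742*(-1037 + 16*(-10))/39615 = 94742*(-1037 - 160)/39615 = (94742/39615)*(-1197) = -1989582/695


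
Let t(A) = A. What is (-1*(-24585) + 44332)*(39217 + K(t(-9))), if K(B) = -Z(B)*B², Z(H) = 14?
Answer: 2624566111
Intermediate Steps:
K(B) = -14*B²
(-1*(-24585) + 44332)*(39217 + K(t(-9))) = (-1*(-24585) + 44332)*(39217 - 14*(-9)²) = (24585 + 44332)*(39217 - 14*81) = 68917*(39217 - 1134) = 68917*38083 = 2624566111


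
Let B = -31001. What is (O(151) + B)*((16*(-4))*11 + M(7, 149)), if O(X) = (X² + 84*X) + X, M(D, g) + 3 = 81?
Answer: -2901510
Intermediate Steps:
M(D, g) = 78 (M(D, g) = -3 + 81 = 78)
O(X) = X² + 85*X
(O(151) + B)*((16*(-4))*11 + M(7, 149)) = (151*(85 + 151) - 31001)*((16*(-4))*11 + 78) = (151*236 - 31001)*(-64*11 + 78) = (35636 - 31001)*(-704 + 78) = 4635*(-626) = -2901510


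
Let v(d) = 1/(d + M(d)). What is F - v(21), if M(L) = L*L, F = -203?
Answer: -93787/462 ≈ -203.00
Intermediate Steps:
M(L) = L**2
v(d) = 1/(d + d**2)
F - v(21) = -203 - 1/(21*(1 + 21)) = -203 - 1/(21*22) = -203 - 1*1/462 = -203 - 1/462 = -93787/462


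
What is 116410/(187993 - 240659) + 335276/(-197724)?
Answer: -5084337082/1301666523 ≈ -3.9060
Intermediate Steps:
116410/(187993 - 240659) + 335276/(-197724) = 116410/(-52666) + 335276*(-1/197724) = 116410*(-1/52666) - 83819/49431 = -58205/26333 - 83819/49431 = -5084337082/1301666523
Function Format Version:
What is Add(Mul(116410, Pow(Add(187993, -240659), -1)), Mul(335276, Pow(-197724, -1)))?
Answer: Rational(-5084337082, 1301666523) ≈ -3.9060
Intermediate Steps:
Add(Mul(116410, Pow(Add(187993, -240659), -1)), Mul(335276, Pow(-197724, -1))) = Add(Mul(116410, Pow(-52666, -1)), Mul(335276, Rational(-1, 197724))) = Add(Mul(116410, Rational(-1, 52666)), Rational(-83819, 49431)) = Add(Rational(-58205, 26333), Rational(-83819, 49431)) = Rational(-5084337082, 1301666523)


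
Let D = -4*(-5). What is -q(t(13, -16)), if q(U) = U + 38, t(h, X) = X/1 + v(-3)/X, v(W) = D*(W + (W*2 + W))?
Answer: -37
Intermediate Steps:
D = 20
v(W) = 80*W (v(W) = 20*(W + (W*2 + W)) = 20*(W + (2*W + W)) = 20*(W + 3*W) = 20*(4*W) = 80*W)
t(h, X) = X - 240/X (t(h, X) = X/1 + (80*(-3))/X = X*1 - 240/X = X - 240/X)
q(U) = 38 + U
-q(t(13, -16)) = -(38 + (-16 - 240/(-16))) = -(38 + (-16 - 240*(-1/16))) = -(38 + (-16 + 15)) = -(38 - 1) = -1*37 = -37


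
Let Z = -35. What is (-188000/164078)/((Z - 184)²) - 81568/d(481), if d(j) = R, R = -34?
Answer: 160471680785536/66889432143 ≈ 2399.1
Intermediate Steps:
d(j) = -34
(-188000/164078)/((Z - 184)²) - 81568/d(481) = (-188000/164078)/((-35 - 184)²) - 81568/(-34) = (-188000*1/164078)/((-219)²) - 81568*(-1/34) = -94000/82039/47961 + 40784/17 = -94000/82039*1/47961 + 40784/17 = -94000/3934672479 + 40784/17 = 160471680785536/66889432143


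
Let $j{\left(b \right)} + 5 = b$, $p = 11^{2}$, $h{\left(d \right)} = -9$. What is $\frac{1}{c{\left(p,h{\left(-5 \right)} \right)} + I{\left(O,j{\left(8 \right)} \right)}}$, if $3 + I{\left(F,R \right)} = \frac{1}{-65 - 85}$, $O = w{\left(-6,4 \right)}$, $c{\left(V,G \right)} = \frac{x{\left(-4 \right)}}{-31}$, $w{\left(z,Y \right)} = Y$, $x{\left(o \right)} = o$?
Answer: $- \frac{4650}{13381} \approx -0.34751$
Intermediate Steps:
$p = 121$
$c{\left(V,G \right)} = \frac{4}{31}$ ($c{\left(V,G \right)} = - \frac{4}{-31} = \left(-4\right) \left(- \frac{1}{31}\right) = \frac{4}{31}$)
$j{\left(b \right)} = -5 + b$
$O = 4$
$I{\left(F,R \right)} = - \frac{451}{150}$ ($I{\left(F,R \right)} = -3 + \frac{1}{-65 - 85} = -3 + \frac{1}{-150} = -3 - \frac{1}{150} = - \frac{451}{150}$)
$\frac{1}{c{\left(p,h{\left(-5 \right)} \right)} + I{\left(O,j{\left(8 \right)} \right)}} = \frac{1}{\frac{4}{31} - \frac{451}{150}} = \frac{1}{- \frac{13381}{4650}} = - \frac{4650}{13381}$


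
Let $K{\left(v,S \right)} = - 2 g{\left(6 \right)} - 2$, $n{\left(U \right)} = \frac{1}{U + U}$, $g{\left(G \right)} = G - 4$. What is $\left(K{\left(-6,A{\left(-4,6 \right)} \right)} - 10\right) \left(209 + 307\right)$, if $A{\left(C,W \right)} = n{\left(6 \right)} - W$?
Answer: $-8256$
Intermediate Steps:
$g{\left(G \right)} = -4 + G$ ($g{\left(G \right)} = G - 4 = -4 + G$)
$n{\left(U \right)} = \frac{1}{2 U}$
$A{\left(C,W \right)} = \frac{1}{12} - W$ ($A{\left(C,W \right)} = \frac{1}{2 \cdot 6} - W = \frac{1}{2} \cdot \frac{1}{6} - W = \frac{1}{12} - W$)
$K{\left(v,S \right)} = -6$ ($K{\left(v,S \right)} = - 2 \left(-4 + 6\right) - 2 = \left(-2\right) 2 - 2 = -4 - 2 = -6$)
$\left(K{\left(-6,A{\left(-4,6 \right)} \right)} - 10\right) \left(209 + 307\right) = \left(-6 - 10\right) \left(209 + 307\right) = \left(-16\right) 516 = -8256$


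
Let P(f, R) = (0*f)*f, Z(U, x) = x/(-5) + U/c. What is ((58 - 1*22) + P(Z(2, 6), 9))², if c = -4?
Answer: 1296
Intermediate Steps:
Z(U, x) = -U/4 - x/5 (Z(U, x) = x/(-5) + U/(-4) = x*(-⅕) + U*(-¼) = -x/5 - U/4 = -U/4 - x/5)
P(f, R) = 0 (P(f, R) = 0*f = 0)
((58 - 1*22) + P(Z(2, 6), 9))² = ((58 - 1*22) + 0)² = ((58 - 22) + 0)² = (36 + 0)² = 36² = 1296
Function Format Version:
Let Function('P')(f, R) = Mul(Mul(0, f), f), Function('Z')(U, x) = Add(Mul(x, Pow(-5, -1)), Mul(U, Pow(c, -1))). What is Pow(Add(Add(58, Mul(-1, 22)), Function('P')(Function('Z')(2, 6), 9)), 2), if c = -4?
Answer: 1296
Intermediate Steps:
Function('Z')(U, x) = Add(Mul(Rational(-1, 4), U), Mul(Rational(-1, 5), x)) (Function('Z')(U, x) = Add(Mul(x, Pow(-5, -1)), Mul(U, Pow(-4, -1))) = Add(Mul(x, Rational(-1, 5)), Mul(U, Rational(-1, 4))) = Add(Mul(Rational(-1, 5), x), Mul(Rational(-1, 4), U)) = Add(Mul(Rational(-1, 4), U), Mul(Rational(-1, 5), x)))
Function('P')(f, R) = 0 (Function('P')(f, R) = Mul(0, f) = 0)
Pow(Add(Add(58, Mul(-1, 22)), Function('P')(Function('Z')(2, 6), 9)), 2) = Pow(Add(Add(58, Mul(-1, 22)), 0), 2) = Pow(Add(Add(58, -22), 0), 2) = Pow(Add(36, 0), 2) = Pow(36, 2) = 1296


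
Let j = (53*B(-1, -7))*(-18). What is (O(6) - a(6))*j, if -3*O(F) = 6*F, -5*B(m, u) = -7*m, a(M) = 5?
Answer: -113526/5 ≈ -22705.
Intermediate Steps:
B(m, u) = 7*m/5 (B(m, u) = -(-7)*m/5 = 7*m/5)
O(F) = -2*F
j = 6678/5 (j = (53*((7/5)*(-1)))*(-18) = (53*(-7/5))*(-18) = -371/5*(-18) = 6678/5 ≈ 1335.6)
(O(6) - a(6))*j = (-2*6 - 1*5)*(6678/5) = (-12 - 5)*(6678/5) = -17*6678/5 = -113526/5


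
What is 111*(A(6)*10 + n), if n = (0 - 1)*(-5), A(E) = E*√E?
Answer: 555 + 6660*√6 ≈ 16869.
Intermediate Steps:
A(E) = E^(3/2)
n = 5 (n = -1*(-5) = 5)
111*(A(6)*10 + n) = 111*(6^(3/2)*10 + 5) = 111*((6*√6)*10 + 5) = 111*(60*√6 + 5) = 111*(5 + 60*√6) = 555 + 6660*√6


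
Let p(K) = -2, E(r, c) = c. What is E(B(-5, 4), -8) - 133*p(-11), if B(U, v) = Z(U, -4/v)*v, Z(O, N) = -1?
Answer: 258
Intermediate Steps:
B(U, v) = -v
E(B(-5, 4), -8) - 133*p(-11) = -8 - 133*(-2) = -8 + 266 = 258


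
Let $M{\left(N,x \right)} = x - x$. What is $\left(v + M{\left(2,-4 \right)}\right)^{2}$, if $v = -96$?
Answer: $9216$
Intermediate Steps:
$M{\left(N,x \right)} = 0$
$\left(v + M{\left(2,-4 \right)}\right)^{2} = \left(-96 + 0\right)^{2} = \left(-96\right)^{2} = 9216$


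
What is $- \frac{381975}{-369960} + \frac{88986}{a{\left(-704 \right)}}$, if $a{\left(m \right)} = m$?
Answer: $- \frac{136051459}{1085216} \approx -125.37$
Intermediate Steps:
$- \frac{381975}{-369960} + \frac{88986}{a{\left(-704 \right)}} = - \frac{381975}{-369960} + \frac{88986}{-704} = \left(-381975\right) \left(- \frac{1}{369960}\right) + 88986 \left(- \frac{1}{704}\right) = \frac{25465}{24664} - \frac{44493}{352} = - \frac{136051459}{1085216}$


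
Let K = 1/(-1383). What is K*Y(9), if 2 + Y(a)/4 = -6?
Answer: 32/1383 ≈ 0.023138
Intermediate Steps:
Y(a) = -32 (Y(a) = -8 + 4*(-6) = -8 - 24 = -32)
K = -1/1383 ≈ -0.00072307
K*Y(9) = -1/1383*(-32) = 32/1383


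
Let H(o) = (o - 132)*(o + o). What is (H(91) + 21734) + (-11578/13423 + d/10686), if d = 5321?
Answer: 2047097377691/143438178 ≈ 14272.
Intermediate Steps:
H(o) = 2*o*(-132 + o) (H(o) = (-132 + o)*(2*o) = 2*o*(-132 + o))
(H(91) + 21734) + (-11578/13423 + d/10686) = (2*91*(-132 + 91) + 21734) + (-11578/13423 + 5321/10686) = (2*91*(-41) + 21734) + (-11578*1/13423 + 5321*(1/10686)) = (-7462 + 21734) + (-11578/13423 + 5321/10686) = 14272 - 52298725/143438178 = 2047097377691/143438178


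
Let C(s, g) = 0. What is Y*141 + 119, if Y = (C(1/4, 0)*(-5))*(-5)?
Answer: 119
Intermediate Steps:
Y = 0 (Y = (0*(-5))*(-5) = 0*(-5) = 0)
Y*141 + 119 = 0*141 + 119 = 0 + 119 = 119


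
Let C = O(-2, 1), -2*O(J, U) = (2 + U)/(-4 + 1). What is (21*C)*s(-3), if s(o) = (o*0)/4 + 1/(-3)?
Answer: -7/2 ≈ -3.5000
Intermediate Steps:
O(J, U) = ⅓ + U/6 (O(J, U) = -(2 + U)/(2*(-4 + 1)) = -(2 + U)/(2*(-3)) = -(2 + U)*(-1)/(2*3) = -(-⅔ - U/3)/2 = ⅓ + U/6)
s(o) = -⅓ (s(o) = 0*(¼) + 1*(-⅓) = 0 - ⅓ = -⅓)
C = ½ (C = ⅓ + (⅙)*1 = ⅓ + ⅙ = ½ ≈ 0.50000)
(21*C)*s(-3) = (21*(½))*(-⅓) = (21/2)*(-⅓) = -7/2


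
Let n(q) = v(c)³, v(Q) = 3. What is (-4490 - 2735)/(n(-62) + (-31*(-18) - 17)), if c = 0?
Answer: -7225/568 ≈ -12.720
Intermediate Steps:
n(q) = 27 (n(q) = 3³ = 27)
(-4490 - 2735)/(n(-62) + (-31*(-18) - 17)) = (-4490 - 2735)/(27 + (-31*(-18) - 17)) = -7225/(27 + (558 - 17)) = -7225/(27 + 541) = -7225/568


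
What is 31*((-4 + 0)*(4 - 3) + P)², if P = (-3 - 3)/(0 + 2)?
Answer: 1519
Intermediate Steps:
P = -3 (P = -6/2 = -6*½ = -3)
31*((-4 + 0)*(4 - 3) + P)² = 31*((-4 + 0)*(4 - 3) - 3)² = 31*(-4*1 - 3)² = 31*(-4 - 3)² = 31*(-7)² = 31*49 = 1519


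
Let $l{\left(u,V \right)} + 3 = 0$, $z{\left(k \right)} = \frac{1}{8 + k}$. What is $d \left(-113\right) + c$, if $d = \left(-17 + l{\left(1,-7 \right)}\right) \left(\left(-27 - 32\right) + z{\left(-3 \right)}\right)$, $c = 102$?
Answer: $-132786$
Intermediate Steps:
$l{\left(u,V \right)} = -3$ ($l{\left(u,V \right)} = -3 + 0 = -3$)
$d = 1176$ ($d = \left(-17 - 3\right) \left(\left(-27 - 32\right) + \frac{1}{8 - 3}\right) = - 20 \left(\left(-27 - 32\right) + \frac{1}{5}\right) = - 20 \left(-59 + \frac{1}{5}\right) = \left(-20\right) \left(- \frac{294}{5}\right) = 1176$)
$d \left(-113\right) + c = 1176 \left(-113\right) + 102 = -132888 + 102 = -132786$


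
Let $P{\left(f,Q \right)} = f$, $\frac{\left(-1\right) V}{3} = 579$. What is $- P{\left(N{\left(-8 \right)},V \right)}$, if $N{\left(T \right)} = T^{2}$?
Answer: $-64$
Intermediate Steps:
$V = -1737$ ($V = \left(-3\right) 579 = -1737$)
$- P{\left(N{\left(-8 \right)},V \right)} = - \left(-8\right)^{2} = \left(-1\right) 64 = -64$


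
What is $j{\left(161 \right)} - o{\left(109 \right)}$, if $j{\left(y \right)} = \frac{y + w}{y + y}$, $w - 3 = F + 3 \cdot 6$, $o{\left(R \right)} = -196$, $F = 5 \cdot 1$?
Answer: $\frac{63299}{322} \approx 196.58$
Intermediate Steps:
$F = 5$
$w = 26$ ($w = 3 + \left(5 + 3 \cdot 6\right) = 3 + \left(5 + 18\right) = 3 + 23 = 26$)
$j{\left(y \right)} = \frac{26 + y}{2 y}$ ($j{\left(y \right)} = \frac{y + 26}{y + y} = \frac{26 + y}{2 y}$)
$j{\left(161 \right)} - o{\left(109 \right)} = \frac{26 + 161}{2 \cdot 161} - -196 = \frac{1}{2} \cdot \frac{1}{161} \cdot 187 + 196 = \frac{187}{322} + 196 = \frac{63299}{322}$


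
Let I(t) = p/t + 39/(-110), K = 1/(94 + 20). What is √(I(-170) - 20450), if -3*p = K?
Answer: I*√9293809303691/21318 ≈ 143.0*I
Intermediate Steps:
K = 1/114 ≈ 0.0087719
p = -1/342 (p = -⅓*1/114 = -1/342 ≈ -0.0029240)
I(t) = -39/110 - 1/(342*t) (I(t) = -1/(342*t) + 39/(-110) = -1/(342*t) + 39*(-1/110) = -1/(342*t) - 39/110 = -39/110 - 1/(342*t))
√(I(-170) - 20450) = √((1/18810)*(-55 - 6669*(-170))/(-170) - 20450) = √((1/18810)*(-1/170)*(-55 + 1133730) - 20450) = √((1/18810)*(-1/170)*1133675 - 20450) = √(-45347/127908 - 20450) = √(-2615763947/127908) = I*√9293809303691/21318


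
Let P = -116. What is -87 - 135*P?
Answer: 15573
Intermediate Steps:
-87 - 135*P = -87 - 135*(-116) = -87 + 15660 = 15573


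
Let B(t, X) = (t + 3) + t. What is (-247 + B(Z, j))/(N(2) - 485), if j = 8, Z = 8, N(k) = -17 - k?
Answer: 19/42 ≈ 0.45238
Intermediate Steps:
B(t, X) = 3 + 2*t (B(t, X) = (3 + t) + t = 3 + 2*t)
(-247 + B(Z, j))/(N(2) - 485) = (-247 + (3 + 2*8))/((-17 - 1*2) - 485) = (-247 + (3 + 16))/((-17 - 2) - 485) = (-247 + 19)/(-19 - 485) = -228/(-504) = -228*(-1/504) = 19/42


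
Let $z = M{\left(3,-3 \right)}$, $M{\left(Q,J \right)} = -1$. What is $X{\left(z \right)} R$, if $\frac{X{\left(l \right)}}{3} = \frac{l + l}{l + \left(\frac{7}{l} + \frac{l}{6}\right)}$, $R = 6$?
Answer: $\frac{216}{49} \approx 4.4082$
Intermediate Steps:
$z = -1$
$X{\left(l \right)} = \frac{6 l}{\frac{7}{l} + \frac{7 l}{6}}$ ($X{\left(l \right)} = 3 \frac{l + l}{l + \left(\frac{7}{l} + \frac{l}{6}\right)} = 3 \frac{2 l}{l + \left(\frac{7}{l} + l \frac{1}{6}\right)} = 3 \frac{2 l}{l + \left(\frac{7}{l} + \frac{l}{6}\right)} = 3 \frac{2 l}{\frac{7}{l} + \frac{7 l}{6}} = \frac{6 l}{\frac{7}{l} + \frac{7 l}{6}}$)
$X{\left(z \right)} R = \frac{36 \left(-1\right)^{2}}{7 \left(6 + \left(-1\right)^{2}\right)} 6 = \frac{36}{7} \cdot 1 \frac{1}{6 + 1} \cdot 6 = \frac{36}{7} \cdot 1 \cdot \frac{1}{7} \cdot 6 = \frac{36}{49} \cdot 6 = \frac{216}{49}$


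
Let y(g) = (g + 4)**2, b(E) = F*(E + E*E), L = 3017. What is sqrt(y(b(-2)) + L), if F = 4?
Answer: sqrt(3161) ≈ 56.223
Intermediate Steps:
b(E) = 4*E + 4*E**2 (b(E) = 4*(E + E*E) = 4*(E + E**2) = 4*E + 4*E**2)
y(g) = (4 + g)**2
sqrt(y(b(-2)) + L) = sqrt((4 + 4*(-2)*(1 - 2))**2 + 3017) = sqrt((4 + 4*(-2)*(-1))**2 + 3017) = sqrt((4 + 8)**2 + 3017) = sqrt(12**2 + 3017) = sqrt(144 + 3017) = sqrt(3161)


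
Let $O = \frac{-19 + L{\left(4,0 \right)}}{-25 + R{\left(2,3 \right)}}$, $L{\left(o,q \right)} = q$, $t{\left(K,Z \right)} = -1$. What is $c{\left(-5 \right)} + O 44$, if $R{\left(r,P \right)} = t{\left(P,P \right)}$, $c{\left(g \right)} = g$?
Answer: $\frac{353}{13} \approx 27.154$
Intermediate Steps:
$R{\left(r,P \right)} = -1$
$O = \frac{19}{26}$ ($O = \frac{-19 + 0}{-25 - 1} = - \frac{19}{-26} = \left(-19\right) \left(- \frac{1}{26}\right) = \frac{19}{26} \approx 0.73077$)
$c{\left(-5 \right)} + O 44 = -5 + \frac{19}{26} \cdot 44 = -5 + \frac{418}{13} = \frac{353}{13}$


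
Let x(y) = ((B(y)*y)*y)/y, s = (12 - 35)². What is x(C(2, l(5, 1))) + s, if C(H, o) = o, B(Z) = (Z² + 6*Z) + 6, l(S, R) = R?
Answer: 542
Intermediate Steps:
B(Z) = 6 + Z² + 6*Z
s = 529 (s = (-23)² = 529)
x(y) = y*(6 + y² + 6*y) (x(y) = (((6 + y² + 6*y)*y)*y)/y = ((y*(6 + y² + 6*y))*y)/y = (y²*(6 + y² + 6*y))/y = y*(6 + y² + 6*y))
x(C(2, l(5, 1))) + s = 1*(6 + 1² + 6*1) + 529 = 1*(6 + 1 + 6) + 529 = 1*13 + 529 = 13 + 529 = 542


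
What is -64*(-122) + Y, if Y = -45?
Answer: 7763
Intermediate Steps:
-64*(-122) + Y = -64*(-122) - 45 = 7808 - 45 = 7763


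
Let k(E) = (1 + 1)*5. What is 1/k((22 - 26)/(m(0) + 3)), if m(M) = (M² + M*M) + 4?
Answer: ⅒ ≈ 0.10000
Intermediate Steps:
m(M) = 4 + 2*M² (m(M) = (M² + M²) + 4 = 2*M² + 4 = 4 + 2*M²)
k(E) = 10 (k(E) = 2*5 = 10)
1/k((22 - 26)/(m(0) + 3)) = 1/10 = ⅒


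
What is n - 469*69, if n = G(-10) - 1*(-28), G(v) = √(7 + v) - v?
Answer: -32323 + I*√3 ≈ -32323.0 + 1.732*I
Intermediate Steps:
n = 38 + I*√3 (n = (√(7 - 10) - 1*(-10)) - 1*(-28) = (√(-3) + 10) + 28 = (I*√3 + 10) + 28 = (10 + I*√3) + 28 = 38 + I*√3 ≈ 38.0 + 1.732*I)
n - 469*69 = (38 + I*√3) - 469*69 = (38 + I*√3) - 32361 = -32323 + I*√3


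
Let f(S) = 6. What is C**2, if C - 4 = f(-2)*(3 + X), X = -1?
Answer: 256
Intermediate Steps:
C = 16 (C = 4 + 6*(3 - 1) = 4 + 6*2 = 4 + 12 = 16)
C**2 = 16**2 = 256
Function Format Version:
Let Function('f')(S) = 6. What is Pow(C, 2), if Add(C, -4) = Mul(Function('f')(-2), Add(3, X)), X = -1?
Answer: 256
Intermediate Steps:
C = 16 (C = Add(4, Mul(6, Add(3, -1))) = Add(4, Mul(6, 2)) = Add(4, 12) = 16)
Pow(C, 2) = Pow(16, 2) = 256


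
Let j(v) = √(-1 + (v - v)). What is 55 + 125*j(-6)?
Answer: 55 + 125*I ≈ 55.0 + 125.0*I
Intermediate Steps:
j(v) = I (j(v) = √(-1 + 0) = √(-1) = I)
55 + 125*j(-6) = 55 + 125*I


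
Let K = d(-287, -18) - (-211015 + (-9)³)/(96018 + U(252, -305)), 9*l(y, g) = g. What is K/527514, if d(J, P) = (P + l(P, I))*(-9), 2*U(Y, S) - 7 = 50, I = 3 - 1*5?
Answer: 15963370/50665873401 ≈ 0.00031507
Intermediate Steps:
I = -2 (I = 3 - 5 = -2)
U(Y, S) = 57/2 (U(Y, S) = 7/2 + (½)*50 = 7/2 + 25 = 57/2)
l(y, g) = g/9
d(J, P) = 2 - 9*P (d(J, P) = (P + (⅑)*(-2))*(-9) = (P - 2/9)*(-9) = (-2/9 + P)*(-9) = 2 - 9*P)
K = 31926740/192093 (K = (2 - 9*(-18)) - (-211015 + (-9)³)/(96018 + 57/2) = (2 + 162) - (-211015 - 729)/192093/2 = 164 - (-211744)*2/192093 = 164 - 1*(-423488/192093) = 164 + 423488/192093 = 31926740/192093 ≈ 166.20)
K/527514 = (31926740/192093)/527514 = (31926740/192093)*(1/527514) = 15963370/50665873401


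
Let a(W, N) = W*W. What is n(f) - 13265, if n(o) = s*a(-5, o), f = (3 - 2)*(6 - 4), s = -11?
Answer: -13540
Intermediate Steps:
a(W, N) = W²
f = 2 (f = 1*2 = 2)
n(o) = -275 (n(o) = -11*(-5)² = -11*25 = -275)
n(f) - 13265 = -275 - 13265 = -13540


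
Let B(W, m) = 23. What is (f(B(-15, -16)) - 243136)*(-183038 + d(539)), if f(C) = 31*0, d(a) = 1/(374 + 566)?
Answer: 10458234823696/235 ≈ 4.4503e+10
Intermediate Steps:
d(a) = 1/940
f(C) = 0
(f(B(-15, -16)) - 243136)*(-183038 + d(539)) = (0 - 243136)*(-183038 + 1/940) = -243136*(-172055719/940) = 10458234823696/235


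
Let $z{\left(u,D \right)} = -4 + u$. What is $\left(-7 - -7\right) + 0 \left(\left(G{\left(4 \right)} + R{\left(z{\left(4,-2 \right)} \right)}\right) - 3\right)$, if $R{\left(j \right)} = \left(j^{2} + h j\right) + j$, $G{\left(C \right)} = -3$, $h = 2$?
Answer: $0$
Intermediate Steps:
$R{\left(j \right)} = j^{2} + 3 j$ ($R{\left(j \right)} = \left(j^{2} + 2 j\right) + j = j^{2} + 3 j$)
$\left(-7 - -7\right) + 0 \left(\left(G{\left(4 \right)} + R{\left(z{\left(4,-2 \right)} \right)}\right) - 3\right) = \left(-7 - -7\right) + 0 \left(\left(-3 + \left(-4 + 4\right) \left(3 + \left(-4 + 4\right)\right)\right) - 3\right) = \left(-7 + 7\right) + 0 \left(\left(-3 + 0 \left(3 + 0\right)\right) - 3\right) = 0 + 0 \left(\left(-3 + 0 \cdot 3\right) - 3\right) = 0 + 0 \left(\left(-3 + 0\right) - 3\right) = 0 + 0 \left(-3 - 3\right) = 0 + 0 \left(-6\right) = 0 + 0 = 0$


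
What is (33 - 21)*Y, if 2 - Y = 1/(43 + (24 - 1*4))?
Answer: 500/21 ≈ 23.810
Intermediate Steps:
Y = 125/63 (Y = 2 - 1/(43 + (24 - 1*4)) = 2 - 1/(43 + (24 - 4)) = 2 - 1/(43 + 20) = 2 - 1/63 = 125/63 ≈ 1.9841)
(33 - 21)*Y = (33 - 21)*(125/63) = 12*(125/63) = 500/21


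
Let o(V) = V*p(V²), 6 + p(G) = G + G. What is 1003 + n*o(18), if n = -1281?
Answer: -14802233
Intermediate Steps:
p(G) = -6 + 2*G (p(G) = -6 + (G + G) = -6 + 2*G)
o(V) = V*(-6 + 2*V²)
1003 + n*o(18) = 1003 - 2562*18*(-3 + 18²) = 1003 - 2562*18*(-3 + 324) = 1003 - 2562*18*321 = 1003 - 1281*11556 = 1003 - 14803236 = -14802233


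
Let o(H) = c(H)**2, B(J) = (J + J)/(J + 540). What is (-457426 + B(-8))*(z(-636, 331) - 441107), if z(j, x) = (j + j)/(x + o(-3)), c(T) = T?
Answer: 134180730881318/665 ≈ 2.0178e+11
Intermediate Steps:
B(J) = 2*J/(540 + J) (B(J) = (2*J)/(540 + J) = 2*J/(540 + J))
o(H) = H**2
z(j, x) = 2*j/(9 + x) (z(j, x) = (j + j)/(x + (-3)**2) = (2*j)/(x + 9) = (2*j)/(9 + x) = 2*j/(9 + x))
(-457426 + B(-8))*(z(-636, 331) - 441107) = (-457426 + 2*(-8)/(540 - 8))*(2*(-636)/(9 + 331) - 441107) = (-457426 + 2*(-8)/532)*(2*(-636)/340 - 441107) = (-457426 + 2*(-8)*(1/532))*(2*(-636)*(1/340) - 441107) = (-457426 - 4/133)*(-318/85 - 441107) = -60837662/133*(-37494413/85) = 134180730881318/665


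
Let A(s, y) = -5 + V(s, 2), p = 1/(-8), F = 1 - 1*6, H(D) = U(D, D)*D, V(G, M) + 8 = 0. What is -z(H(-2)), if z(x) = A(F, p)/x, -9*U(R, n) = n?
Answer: -117/4 ≈ -29.250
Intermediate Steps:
V(G, M) = -8 (V(G, M) = -8 + 0 = -8)
U(R, n) = -n/9
H(D) = -D²/9 (H(D) = (-D/9)*D = -D²/9)
F = -5 (F = 1 - 6 = -5)
p = -⅛ ≈ -0.12500
A(s, y) = -13 (A(s, y) = -5 - 8 = -13)
z(x) = -13/x
-z(H(-2)) = -(-13)/((-⅑*(-2)²)) = -(-13)/((-⅑*4)) = -(-13)/(-4/9) = -(-13)*(-9)/4 = -1*117/4 = -117/4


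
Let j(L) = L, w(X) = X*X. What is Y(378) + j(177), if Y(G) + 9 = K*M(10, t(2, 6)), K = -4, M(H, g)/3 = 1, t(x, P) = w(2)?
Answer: 156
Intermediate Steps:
w(X) = X²
t(x, P) = 4 (t(x, P) = 2² = 4)
M(H, g) = 3 (M(H, g) = 3*1 = 3)
Y(G) = -21 (Y(G) = -9 - 4*3 = -9 - 12 = -21)
Y(378) + j(177) = -21 + 177 = 156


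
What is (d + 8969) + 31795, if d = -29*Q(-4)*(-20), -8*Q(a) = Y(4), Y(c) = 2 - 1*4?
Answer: 40909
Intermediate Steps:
Y(c) = -2 (Y(c) = 2 - 4 = -2)
Q(a) = ¼ (Q(a) = -⅛*(-2) = ¼)
d = 145 (d = -29*¼*(-20) = -29/4*(-20) = 145)
(d + 8969) + 31795 = (145 + 8969) + 31795 = 9114 + 31795 = 40909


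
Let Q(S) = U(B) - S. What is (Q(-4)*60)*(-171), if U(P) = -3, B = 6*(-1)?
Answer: -10260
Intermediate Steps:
B = -6
Q(S) = -3 - S
(Q(-4)*60)*(-171) = ((-3 - 1*(-4))*60)*(-171) = ((-3 + 4)*60)*(-171) = (1*60)*(-171) = 60*(-171) = -10260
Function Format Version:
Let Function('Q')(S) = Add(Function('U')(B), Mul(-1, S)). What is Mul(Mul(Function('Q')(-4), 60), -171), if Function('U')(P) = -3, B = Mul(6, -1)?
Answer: -10260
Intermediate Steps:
B = -6
Function('Q')(S) = Add(-3, Mul(-1, S))
Mul(Mul(Function('Q')(-4), 60), -171) = Mul(Mul(Add(-3, Mul(-1, -4)), 60), -171) = Mul(Mul(Add(-3, 4), 60), -171) = Mul(Mul(1, 60), -171) = Mul(60, -171) = -10260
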